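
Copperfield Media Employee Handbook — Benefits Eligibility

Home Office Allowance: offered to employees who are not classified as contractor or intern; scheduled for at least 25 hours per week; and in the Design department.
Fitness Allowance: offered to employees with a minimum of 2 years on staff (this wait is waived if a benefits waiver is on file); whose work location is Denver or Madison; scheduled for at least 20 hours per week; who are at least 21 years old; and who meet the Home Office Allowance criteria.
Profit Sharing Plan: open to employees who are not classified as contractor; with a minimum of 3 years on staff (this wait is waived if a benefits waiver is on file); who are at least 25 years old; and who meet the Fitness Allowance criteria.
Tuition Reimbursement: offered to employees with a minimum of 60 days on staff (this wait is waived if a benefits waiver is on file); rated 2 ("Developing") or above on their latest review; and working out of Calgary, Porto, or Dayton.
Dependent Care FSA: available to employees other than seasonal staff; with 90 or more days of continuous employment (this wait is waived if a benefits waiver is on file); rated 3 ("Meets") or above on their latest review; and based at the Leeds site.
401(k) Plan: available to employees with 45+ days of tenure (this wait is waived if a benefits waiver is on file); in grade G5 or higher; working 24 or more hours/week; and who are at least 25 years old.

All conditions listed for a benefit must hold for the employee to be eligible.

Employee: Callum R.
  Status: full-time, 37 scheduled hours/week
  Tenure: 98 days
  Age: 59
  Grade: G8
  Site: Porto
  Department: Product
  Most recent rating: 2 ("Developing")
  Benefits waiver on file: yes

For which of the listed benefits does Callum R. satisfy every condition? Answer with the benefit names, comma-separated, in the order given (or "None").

Tuition Reimbursement, 401(k) Plan

Home Office Allowance — status full-time ✓ (not excluded); 37 hrs/wk ≥ 25 ✓; dept Product ✗ → not eligible.
Fitness Allowance — benefits waiver on file ✓; site Porto ✗ (not Denver or Madison) → not eligible.
Profit Sharing Plan — status full-time ✓ (not excluded); benefits waiver on file ✓; age 59 ≥ 25 ✓; not eligible for Fitness Allowance ✗ → not eligible.
Tuition Reimbursement — benefits waiver on file ✓; rating 2 ≥ 2 ✓; site Porto ✓ → eligible.
Dependent Care FSA — status full-time ✓ (not excluded); benefits waiver on file ✓; rating 2 < 3 ✗ → not eligible.
401(k) Plan — benefits waiver on file ✓; grade G8 ≥ G5 ✓; 37 hrs/wk ≥ 24 ✓; age 59 ≥ 25 ✓ → eligible.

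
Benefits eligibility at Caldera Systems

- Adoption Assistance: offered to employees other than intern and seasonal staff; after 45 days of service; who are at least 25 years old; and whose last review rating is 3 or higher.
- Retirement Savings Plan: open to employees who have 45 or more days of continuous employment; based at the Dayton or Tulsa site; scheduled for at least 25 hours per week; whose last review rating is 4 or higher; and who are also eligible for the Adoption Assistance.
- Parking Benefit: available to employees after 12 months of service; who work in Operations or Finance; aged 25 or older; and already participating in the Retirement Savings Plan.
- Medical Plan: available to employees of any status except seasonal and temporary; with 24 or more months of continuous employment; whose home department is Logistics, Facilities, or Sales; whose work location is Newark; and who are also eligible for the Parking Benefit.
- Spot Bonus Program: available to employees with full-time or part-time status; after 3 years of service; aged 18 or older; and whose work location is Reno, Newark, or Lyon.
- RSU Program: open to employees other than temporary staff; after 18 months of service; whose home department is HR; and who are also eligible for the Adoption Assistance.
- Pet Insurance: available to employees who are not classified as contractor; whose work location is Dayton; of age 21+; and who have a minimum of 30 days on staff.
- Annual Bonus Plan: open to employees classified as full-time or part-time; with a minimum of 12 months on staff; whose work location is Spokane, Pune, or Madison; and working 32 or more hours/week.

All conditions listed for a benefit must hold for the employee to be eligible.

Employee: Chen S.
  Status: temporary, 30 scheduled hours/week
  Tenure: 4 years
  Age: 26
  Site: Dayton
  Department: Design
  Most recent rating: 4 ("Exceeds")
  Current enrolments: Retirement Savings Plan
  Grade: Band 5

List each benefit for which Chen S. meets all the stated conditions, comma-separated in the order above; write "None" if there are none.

Adoption Assistance, Retirement Savings Plan, Pet Insurance

Adoption Assistance — status temporary ✓ (not excluded); service 4 years ≥ 45 days ✓; age 26 ≥ 25 ✓; rating 4 ≥ 3 ✓ → eligible.
Retirement Savings Plan — service 4 years ≥ 45 days ✓; site Dayton ✓; 30 hrs/wk ≥ 25 ✓; rating 4 ≥ 4 ✓; eligible for Adoption Assistance ✓ → eligible.
Parking Benefit — service 4 years ≥ 12 months (≈360 days) ✓; dept Design ✗ → not eligible.
Medical Plan — status temporary ✗ (excluded) → not eligible.
Spot Bonus Program — status temporary ✗ (requires full-time or part-time) → not eligible.
RSU Program — status temporary ✗ (excluded) → not eligible.
Pet Insurance — status temporary ✓ (not excluded); site Dayton ✓; age 26 ≥ 21 ✓; service 4 years ≥ 30 days ✓ → eligible.
Annual Bonus Plan — status temporary ✗ (requires full-time or part-time) → not eligible.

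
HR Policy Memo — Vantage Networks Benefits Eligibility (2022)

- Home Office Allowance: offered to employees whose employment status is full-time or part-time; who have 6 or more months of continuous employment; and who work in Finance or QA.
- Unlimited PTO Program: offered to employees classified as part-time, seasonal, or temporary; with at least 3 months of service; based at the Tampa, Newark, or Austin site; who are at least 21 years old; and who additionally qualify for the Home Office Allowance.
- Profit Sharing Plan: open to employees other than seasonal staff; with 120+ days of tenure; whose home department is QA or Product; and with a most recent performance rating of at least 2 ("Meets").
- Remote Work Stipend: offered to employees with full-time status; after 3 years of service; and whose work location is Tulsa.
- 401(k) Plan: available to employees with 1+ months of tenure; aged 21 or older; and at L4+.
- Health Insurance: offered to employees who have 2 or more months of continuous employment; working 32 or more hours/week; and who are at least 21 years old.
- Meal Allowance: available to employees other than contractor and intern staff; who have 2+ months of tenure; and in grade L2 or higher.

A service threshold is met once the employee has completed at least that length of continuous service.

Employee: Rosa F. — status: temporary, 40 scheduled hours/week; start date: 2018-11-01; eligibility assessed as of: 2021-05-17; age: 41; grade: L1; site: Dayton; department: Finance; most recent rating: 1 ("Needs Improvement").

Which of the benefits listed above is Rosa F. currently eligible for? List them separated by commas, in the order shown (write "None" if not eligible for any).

Service from 2018-11-01 to 2021-05-17: 928 days.
Home Office Allowance — status temporary ✗ (requires full-time or part-time) → not eligible.
Unlimited PTO Program — status temporary ✓; service 928 days ≥ 3 months (≈90 days) ✓; site Dayton ✗ (not Tampa, Newark, or Austin) → not eligible.
Profit Sharing Plan — status temporary ✓ (not excluded); service 928 days ≥ 120 days ✓; dept Finance ✗ → not eligible.
Remote Work Stipend — status temporary ✗ (requires full-time) → not eligible.
401(k) Plan — service 928 days ≥ 1 month (≈30 days) ✓; age 41 ≥ 21 ✓; grade L1 < L4 ✗ → not eligible.
Health Insurance — service 928 days ≥ 2 months (≈60 days) ✓; 40 hrs/wk ≥ 32 ✓; age 41 ≥ 21 ✓ → eligible.
Meal Allowance — status temporary ✓ (not excluded); service 928 days ≥ 2 months (≈60 days) ✓; grade L1 < L2 ✗ → not eligible.

Health Insurance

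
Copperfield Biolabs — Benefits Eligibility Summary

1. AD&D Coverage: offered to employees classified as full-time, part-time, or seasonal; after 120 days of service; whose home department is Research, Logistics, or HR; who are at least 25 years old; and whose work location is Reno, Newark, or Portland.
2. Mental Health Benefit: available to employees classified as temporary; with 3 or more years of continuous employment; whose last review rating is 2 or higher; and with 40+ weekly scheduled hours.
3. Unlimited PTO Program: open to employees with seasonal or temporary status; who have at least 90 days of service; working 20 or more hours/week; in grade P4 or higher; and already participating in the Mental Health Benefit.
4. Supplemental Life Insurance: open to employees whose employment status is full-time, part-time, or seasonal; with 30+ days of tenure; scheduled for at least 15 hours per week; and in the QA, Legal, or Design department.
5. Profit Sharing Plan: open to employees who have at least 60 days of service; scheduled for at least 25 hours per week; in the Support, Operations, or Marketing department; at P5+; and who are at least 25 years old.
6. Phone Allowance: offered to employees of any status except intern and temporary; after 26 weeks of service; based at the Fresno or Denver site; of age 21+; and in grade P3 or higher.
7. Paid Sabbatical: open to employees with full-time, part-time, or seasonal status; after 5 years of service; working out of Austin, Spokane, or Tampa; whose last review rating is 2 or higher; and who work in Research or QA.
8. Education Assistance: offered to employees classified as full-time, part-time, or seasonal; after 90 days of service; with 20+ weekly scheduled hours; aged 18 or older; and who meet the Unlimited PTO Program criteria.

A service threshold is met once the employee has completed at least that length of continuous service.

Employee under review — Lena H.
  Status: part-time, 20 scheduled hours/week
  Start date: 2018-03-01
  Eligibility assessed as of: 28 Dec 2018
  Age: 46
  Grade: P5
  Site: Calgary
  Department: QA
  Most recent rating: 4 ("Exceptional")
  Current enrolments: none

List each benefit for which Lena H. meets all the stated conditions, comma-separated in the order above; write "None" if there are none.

Supplemental Life Insurance

Service from 2018-03-01 to 28 Dec 2018: 302 days.
AD&D Coverage — status part-time ✓; service 302 days ≥ 120 days ✓; dept QA ✗ → not eligible.
Mental Health Benefit — status part-time ✗ (requires temporary) → not eligible.
Unlimited PTO Program — status part-time ✗ (requires seasonal or temporary) → not eligible.
Supplemental Life Insurance — status part-time ✓; service 302 days ≥ 30 days ✓; 20 hrs/wk ≥ 15 ✓; dept QA ✓ → eligible.
Profit Sharing Plan — service 302 days ≥ 60 days ✓; 20 hrs/wk < 25 ✗ → not eligible.
Phone Allowance — status part-time ✓ (not excluded); service 302 days ≥ 26 weeks (≈182 days) ✓; site Calgary ✗ (not Fresno or Denver) → not eligible.
Paid Sabbatical — status part-time ✓; service 302 days < 5 years (≈1825 days) ✗ → not eligible.
Education Assistance — status part-time ✓; service 302 days ≥ 90 days ✓; 20 hrs/wk ≥ 20 ✓; age 46 ≥ 18 ✓; not eligible for Unlimited PTO Program ✗ → not eligible.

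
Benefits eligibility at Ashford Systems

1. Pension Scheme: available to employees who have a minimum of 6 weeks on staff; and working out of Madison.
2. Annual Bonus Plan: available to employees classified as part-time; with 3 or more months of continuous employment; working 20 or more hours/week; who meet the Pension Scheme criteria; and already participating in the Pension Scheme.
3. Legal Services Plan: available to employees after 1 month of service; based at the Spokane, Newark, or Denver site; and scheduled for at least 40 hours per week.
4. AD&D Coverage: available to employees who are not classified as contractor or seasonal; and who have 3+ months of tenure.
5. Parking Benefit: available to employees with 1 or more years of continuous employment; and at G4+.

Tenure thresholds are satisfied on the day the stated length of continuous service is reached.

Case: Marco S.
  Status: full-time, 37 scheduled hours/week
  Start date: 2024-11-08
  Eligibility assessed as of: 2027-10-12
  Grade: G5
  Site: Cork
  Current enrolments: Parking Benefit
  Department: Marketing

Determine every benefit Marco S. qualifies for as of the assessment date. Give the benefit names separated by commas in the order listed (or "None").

Service from 2024-11-08 to 2027-10-12: 1068 days.
Pension Scheme — service 1068 days ≥ 6 weeks (≈42 days) ✓; site Cork ✗ (not Madison) → not eligible.
Annual Bonus Plan — status full-time ✗ (requires part-time) → not eligible.
Legal Services Plan — service 1068 days ≥ 1 month (≈30 days) ✓; site Cork ✗ (not Spokane, Newark, or Denver) → not eligible.
AD&D Coverage — status full-time ✓ (not excluded); service 1068 days ≥ 3 months (≈90 days) ✓ → eligible.
Parking Benefit — service 1068 days ≥ 1 year (≈365 days) ✓; grade G5 ≥ G4 ✓ → eligible.

AD&D Coverage, Parking Benefit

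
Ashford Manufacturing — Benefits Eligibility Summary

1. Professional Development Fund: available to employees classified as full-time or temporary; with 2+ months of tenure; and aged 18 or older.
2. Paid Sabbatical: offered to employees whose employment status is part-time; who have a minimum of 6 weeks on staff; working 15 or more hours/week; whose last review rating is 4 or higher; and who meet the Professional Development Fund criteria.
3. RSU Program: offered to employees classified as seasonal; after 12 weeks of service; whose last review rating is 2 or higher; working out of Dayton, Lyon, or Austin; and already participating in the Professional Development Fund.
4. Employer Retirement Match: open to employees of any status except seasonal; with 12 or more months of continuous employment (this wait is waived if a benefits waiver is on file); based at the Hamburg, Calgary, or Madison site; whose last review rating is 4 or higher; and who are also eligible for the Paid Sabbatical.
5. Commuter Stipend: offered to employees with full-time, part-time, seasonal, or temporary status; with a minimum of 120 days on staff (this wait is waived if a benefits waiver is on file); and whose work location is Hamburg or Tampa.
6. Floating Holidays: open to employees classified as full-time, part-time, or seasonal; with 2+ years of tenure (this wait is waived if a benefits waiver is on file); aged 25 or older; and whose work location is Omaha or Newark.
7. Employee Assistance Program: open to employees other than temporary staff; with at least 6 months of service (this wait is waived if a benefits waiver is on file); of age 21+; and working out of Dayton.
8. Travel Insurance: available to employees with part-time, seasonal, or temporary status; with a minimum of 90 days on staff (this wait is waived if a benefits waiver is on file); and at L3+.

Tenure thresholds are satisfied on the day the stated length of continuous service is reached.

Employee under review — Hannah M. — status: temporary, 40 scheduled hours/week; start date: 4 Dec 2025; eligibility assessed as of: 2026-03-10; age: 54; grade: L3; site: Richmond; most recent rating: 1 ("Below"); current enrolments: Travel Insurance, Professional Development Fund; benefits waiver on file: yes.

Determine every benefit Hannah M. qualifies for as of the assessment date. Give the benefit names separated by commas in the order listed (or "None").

Professional Development Fund, Travel Insurance

Service from 4 Dec 2025 to 2026-03-10: 96 days.
Professional Development Fund — status temporary ✓; service 96 days ≥ 2 months (≈60 days) ✓; age 54 ≥ 18 ✓ → eligible.
Paid Sabbatical — status temporary ✗ (requires part-time) → not eligible.
RSU Program — status temporary ✗ (requires seasonal) → not eligible.
Employer Retirement Match — status temporary ✓ (not excluded); benefits waiver on file ✓; site Richmond ✗ (not Hamburg, Calgary, or Madison) → not eligible.
Commuter Stipend — status temporary ✓; benefits waiver on file ✓; site Richmond ✗ (not Hamburg or Tampa) → not eligible.
Floating Holidays — status temporary ✗ (requires full-time, part-time, or seasonal) → not eligible.
Employee Assistance Program — status temporary ✗ (excluded) → not eligible.
Travel Insurance — status temporary ✓; benefits waiver on file ✓; grade L3 ≥ L3 ✓ → eligible.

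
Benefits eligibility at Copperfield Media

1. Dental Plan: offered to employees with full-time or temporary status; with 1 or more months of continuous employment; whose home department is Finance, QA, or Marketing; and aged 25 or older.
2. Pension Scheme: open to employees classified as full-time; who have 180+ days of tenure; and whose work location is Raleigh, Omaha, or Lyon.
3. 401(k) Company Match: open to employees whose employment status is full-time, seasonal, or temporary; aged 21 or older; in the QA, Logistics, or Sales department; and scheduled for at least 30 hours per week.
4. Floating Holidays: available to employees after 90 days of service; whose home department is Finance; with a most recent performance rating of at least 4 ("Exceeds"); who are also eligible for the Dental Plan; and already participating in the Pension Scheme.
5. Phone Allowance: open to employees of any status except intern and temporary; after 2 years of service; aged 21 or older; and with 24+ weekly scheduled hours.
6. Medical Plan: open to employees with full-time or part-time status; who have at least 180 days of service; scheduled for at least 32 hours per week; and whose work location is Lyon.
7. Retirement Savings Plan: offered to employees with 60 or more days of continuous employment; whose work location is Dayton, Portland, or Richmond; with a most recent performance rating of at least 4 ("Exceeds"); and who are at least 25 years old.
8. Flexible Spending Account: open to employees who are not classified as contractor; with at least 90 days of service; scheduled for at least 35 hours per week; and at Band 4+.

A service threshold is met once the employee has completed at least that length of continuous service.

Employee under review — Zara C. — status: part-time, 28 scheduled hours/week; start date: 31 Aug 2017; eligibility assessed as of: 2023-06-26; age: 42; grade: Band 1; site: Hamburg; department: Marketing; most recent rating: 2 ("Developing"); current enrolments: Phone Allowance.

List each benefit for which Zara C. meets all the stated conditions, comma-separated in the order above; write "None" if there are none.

Phone Allowance

Service from 31 Aug 2017 to 2023-06-26: 2125 days.
Dental Plan — status part-time ✗ (requires full-time or temporary) → not eligible.
Pension Scheme — status part-time ✗ (requires full-time) → not eligible.
401(k) Company Match — status part-time ✗ (requires full-time, seasonal, or temporary) → not eligible.
Floating Holidays — service 2125 days ≥ 90 days ✓; dept Marketing ✗ → not eligible.
Phone Allowance — status part-time ✓ (not excluded); service 2125 days ≥ 2 years (≈730 days) ✓; age 42 ≥ 21 ✓; 28 hrs/wk ≥ 24 ✓ → eligible.
Medical Plan — status part-time ✓; service 2125 days ≥ 180 days ✓; 28 hrs/wk < 32 ✗ → not eligible.
Retirement Savings Plan — service 2125 days ≥ 60 days ✓; site Hamburg ✗ (not Dayton, Portland, or Richmond) → not eligible.
Flexible Spending Account — status part-time ✓ (not excluded); service 2125 days ≥ 90 days ✓; 28 hrs/wk < 35 ✗ → not eligible.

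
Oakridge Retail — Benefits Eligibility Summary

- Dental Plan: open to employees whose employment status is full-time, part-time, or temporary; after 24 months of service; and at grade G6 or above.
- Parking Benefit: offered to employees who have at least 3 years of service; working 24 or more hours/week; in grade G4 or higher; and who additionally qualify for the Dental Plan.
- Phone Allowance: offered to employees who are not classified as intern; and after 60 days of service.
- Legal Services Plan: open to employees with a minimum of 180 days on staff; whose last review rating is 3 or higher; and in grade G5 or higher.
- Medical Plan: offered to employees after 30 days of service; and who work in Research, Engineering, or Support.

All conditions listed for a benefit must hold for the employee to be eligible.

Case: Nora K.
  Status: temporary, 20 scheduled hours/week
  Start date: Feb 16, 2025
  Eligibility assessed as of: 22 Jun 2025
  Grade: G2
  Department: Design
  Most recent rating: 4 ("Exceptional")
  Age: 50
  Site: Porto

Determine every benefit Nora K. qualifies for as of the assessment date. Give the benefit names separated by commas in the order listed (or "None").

Phone Allowance

Service from Feb 16, 2025 to 22 Jun 2025: 126 days.
Dental Plan — status temporary ✓; service 126 days < 24 months (≈720 days) ✗ → not eligible.
Parking Benefit — service 126 days < 3 years (≈1095 days) ✗ → not eligible.
Phone Allowance — status temporary ✓ (not excluded); service 126 days ≥ 60 days ✓ → eligible.
Legal Services Plan — service 126 days < 180 days ✗ → not eligible.
Medical Plan — service 126 days ≥ 30 days ✓; dept Design ✗ → not eligible.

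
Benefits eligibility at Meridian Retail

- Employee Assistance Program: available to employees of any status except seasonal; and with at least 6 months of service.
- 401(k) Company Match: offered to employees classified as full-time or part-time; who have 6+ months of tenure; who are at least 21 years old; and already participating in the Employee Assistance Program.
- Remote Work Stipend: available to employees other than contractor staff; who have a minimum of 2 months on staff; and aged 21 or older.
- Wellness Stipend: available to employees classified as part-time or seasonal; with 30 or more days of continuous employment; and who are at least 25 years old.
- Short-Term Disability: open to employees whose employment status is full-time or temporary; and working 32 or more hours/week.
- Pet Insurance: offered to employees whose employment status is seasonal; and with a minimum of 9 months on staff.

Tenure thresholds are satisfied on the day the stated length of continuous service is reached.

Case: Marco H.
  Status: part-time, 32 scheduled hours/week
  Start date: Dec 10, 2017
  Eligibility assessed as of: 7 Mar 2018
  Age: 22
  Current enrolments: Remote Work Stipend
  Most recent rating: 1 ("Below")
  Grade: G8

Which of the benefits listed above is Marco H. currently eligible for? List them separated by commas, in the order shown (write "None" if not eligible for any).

Service from Dec 10, 2017 to 7 Mar 2018: 87 days.
Employee Assistance Program — status part-time ✓ (not excluded); service 87 days < 6 months (≈180 days) ✗ → not eligible.
401(k) Company Match — status part-time ✓; service 87 days < 6 months (≈180 days) ✗ → not eligible.
Remote Work Stipend — status part-time ✓ (not excluded); service 87 days ≥ 2 months (≈60 days) ✓; age 22 ≥ 21 ✓ → eligible.
Wellness Stipend — status part-time ✓; service 87 days ≥ 30 days ✓; age 22 < 25 ✗ → not eligible.
Short-Term Disability — status part-time ✗ (requires full-time or temporary) → not eligible.
Pet Insurance — status part-time ✗ (requires seasonal) → not eligible.

Remote Work Stipend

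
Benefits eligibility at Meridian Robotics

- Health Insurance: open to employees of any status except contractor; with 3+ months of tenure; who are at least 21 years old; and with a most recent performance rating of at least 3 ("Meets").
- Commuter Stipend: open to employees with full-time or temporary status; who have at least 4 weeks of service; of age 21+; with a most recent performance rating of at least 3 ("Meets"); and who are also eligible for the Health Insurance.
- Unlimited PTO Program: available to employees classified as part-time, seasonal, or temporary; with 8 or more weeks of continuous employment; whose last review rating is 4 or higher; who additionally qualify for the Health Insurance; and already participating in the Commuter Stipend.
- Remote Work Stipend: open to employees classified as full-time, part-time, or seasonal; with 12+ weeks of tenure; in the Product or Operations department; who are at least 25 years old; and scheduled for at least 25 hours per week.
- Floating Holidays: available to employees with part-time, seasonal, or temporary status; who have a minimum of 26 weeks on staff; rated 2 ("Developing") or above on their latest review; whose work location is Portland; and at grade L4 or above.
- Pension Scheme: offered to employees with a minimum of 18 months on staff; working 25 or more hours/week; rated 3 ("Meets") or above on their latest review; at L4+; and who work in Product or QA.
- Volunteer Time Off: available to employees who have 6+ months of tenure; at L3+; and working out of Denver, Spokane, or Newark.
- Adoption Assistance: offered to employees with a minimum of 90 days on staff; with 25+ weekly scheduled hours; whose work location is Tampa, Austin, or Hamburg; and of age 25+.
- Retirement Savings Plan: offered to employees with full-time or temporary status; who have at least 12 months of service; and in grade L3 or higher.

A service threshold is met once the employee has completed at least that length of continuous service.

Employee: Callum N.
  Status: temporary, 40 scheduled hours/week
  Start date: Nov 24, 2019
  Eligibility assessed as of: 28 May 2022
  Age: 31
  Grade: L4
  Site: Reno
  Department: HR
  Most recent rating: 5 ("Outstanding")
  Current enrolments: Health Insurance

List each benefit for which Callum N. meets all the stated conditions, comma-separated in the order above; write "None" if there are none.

Service from Nov 24, 2019 to 28 May 2022: 916 days.
Health Insurance — status temporary ✓ (not excluded); service 916 days ≥ 3 months (≈90 days) ✓; age 31 ≥ 21 ✓; rating 5 ≥ 3 ✓ → eligible.
Commuter Stipend — status temporary ✓; service 916 days ≥ 4 weeks (≈28 days) ✓; age 31 ≥ 21 ✓; rating 5 ≥ 3 ✓; eligible for Health Insurance ✓ → eligible.
Unlimited PTO Program — status temporary ✓; service 916 days ≥ 8 weeks (≈56 days) ✓; rating 5 ≥ 4 ✓; eligible for Health Insurance ✓; not enrolled in Commuter Stipend ✗ → not eligible.
Remote Work Stipend — status temporary ✗ (requires full-time, part-time, or seasonal) → not eligible.
Floating Holidays — status temporary ✓; service 916 days ≥ 26 weeks (≈182 days) ✓; rating 5 ≥ 2 ✓; site Reno ✗ (not Portland) → not eligible.
Pension Scheme — service 916 days ≥ 18 months (≈540 days) ✓; 40 hrs/wk ≥ 25 ✓; rating 5 ≥ 3 ✓; grade L4 ≥ L4 ✓; dept HR ✗ → not eligible.
Volunteer Time Off — service 916 days ≥ 6 months (≈180 days) ✓; grade L4 ≥ L3 ✓; site Reno ✗ (not Denver, Spokane, or Newark) → not eligible.
Adoption Assistance — service 916 days ≥ 90 days ✓; 40 hrs/wk ≥ 25 ✓; site Reno ✗ (not Tampa, Austin, or Hamburg) → not eligible.
Retirement Savings Plan — status temporary ✓; service 916 days ≥ 12 months (≈360 days) ✓; grade L4 ≥ L3 ✓ → eligible.

Health Insurance, Commuter Stipend, Retirement Savings Plan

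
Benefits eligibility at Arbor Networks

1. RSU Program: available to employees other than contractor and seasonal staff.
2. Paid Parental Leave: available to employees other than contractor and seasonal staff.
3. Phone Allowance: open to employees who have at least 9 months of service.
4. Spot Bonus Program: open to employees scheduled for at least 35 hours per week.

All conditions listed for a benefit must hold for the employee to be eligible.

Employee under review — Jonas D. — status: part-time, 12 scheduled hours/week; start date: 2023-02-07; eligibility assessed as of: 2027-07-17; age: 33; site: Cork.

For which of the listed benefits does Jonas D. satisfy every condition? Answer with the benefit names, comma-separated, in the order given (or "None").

RSU Program, Paid Parental Leave, Phone Allowance

Service from 2023-02-07 to 2027-07-17: 1621 days.
RSU Program — status part-time ✓ (not excluded) → eligible.
Paid Parental Leave — status part-time ✓ (not excluded) → eligible.
Phone Allowance — service 1621 days ≥ 9 months (≈270 days) ✓ → eligible.
Spot Bonus Program — 12 hrs/wk < 35 ✗ → not eligible.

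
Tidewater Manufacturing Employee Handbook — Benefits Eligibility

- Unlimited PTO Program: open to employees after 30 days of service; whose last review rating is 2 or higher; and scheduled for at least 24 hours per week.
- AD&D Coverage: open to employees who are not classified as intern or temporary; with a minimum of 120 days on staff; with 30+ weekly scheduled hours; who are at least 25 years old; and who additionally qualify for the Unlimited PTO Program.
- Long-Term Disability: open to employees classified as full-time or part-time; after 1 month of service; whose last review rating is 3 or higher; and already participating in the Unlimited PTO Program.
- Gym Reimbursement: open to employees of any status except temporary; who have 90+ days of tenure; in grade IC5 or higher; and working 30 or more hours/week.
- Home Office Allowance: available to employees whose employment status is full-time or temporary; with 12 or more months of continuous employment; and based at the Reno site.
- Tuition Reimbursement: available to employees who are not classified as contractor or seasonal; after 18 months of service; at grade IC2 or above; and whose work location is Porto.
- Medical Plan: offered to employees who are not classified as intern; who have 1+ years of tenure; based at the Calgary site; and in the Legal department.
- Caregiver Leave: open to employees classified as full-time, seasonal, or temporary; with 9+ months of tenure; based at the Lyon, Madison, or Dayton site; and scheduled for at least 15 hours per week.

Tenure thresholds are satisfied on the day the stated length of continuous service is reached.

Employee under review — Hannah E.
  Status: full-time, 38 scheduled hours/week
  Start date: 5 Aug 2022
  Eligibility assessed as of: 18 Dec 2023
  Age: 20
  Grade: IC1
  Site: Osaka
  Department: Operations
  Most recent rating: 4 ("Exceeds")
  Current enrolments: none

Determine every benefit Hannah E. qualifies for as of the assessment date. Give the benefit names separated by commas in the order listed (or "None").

Unlimited PTO Program

Service from 5 Aug 2022 to 18 Dec 2023: 500 days.
Unlimited PTO Program — service 500 days ≥ 30 days ✓; rating 4 ≥ 2 ✓; 38 hrs/wk ≥ 24 ✓ → eligible.
AD&D Coverage — status full-time ✓ (not excluded); service 500 days ≥ 120 days ✓; 38 hrs/wk ≥ 30 ✓; age 20 < 25 ✗ → not eligible.
Long-Term Disability — status full-time ✓; service 500 days ≥ 1 month (≈30 days) ✓; rating 4 ≥ 3 ✓; not enrolled in Unlimited PTO Program ✗ → not eligible.
Gym Reimbursement — status full-time ✓ (not excluded); service 500 days ≥ 90 days ✓; grade IC1 < IC5 ✗ → not eligible.
Home Office Allowance — status full-time ✓; service 500 days ≥ 12 months (≈360 days) ✓; site Osaka ✗ (not Reno) → not eligible.
Tuition Reimbursement — status full-time ✓ (not excluded); service 500 days < 18 months (≈540 days) ✗ → not eligible.
Medical Plan — status full-time ✓ (not excluded); service 500 days ≥ 1 year (≈365 days) ✓; site Osaka ✗ (not Calgary) → not eligible.
Caregiver Leave — status full-time ✓; service 500 days ≥ 9 months (≈270 days) ✓; site Osaka ✗ (not Lyon, Madison, or Dayton) → not eligible.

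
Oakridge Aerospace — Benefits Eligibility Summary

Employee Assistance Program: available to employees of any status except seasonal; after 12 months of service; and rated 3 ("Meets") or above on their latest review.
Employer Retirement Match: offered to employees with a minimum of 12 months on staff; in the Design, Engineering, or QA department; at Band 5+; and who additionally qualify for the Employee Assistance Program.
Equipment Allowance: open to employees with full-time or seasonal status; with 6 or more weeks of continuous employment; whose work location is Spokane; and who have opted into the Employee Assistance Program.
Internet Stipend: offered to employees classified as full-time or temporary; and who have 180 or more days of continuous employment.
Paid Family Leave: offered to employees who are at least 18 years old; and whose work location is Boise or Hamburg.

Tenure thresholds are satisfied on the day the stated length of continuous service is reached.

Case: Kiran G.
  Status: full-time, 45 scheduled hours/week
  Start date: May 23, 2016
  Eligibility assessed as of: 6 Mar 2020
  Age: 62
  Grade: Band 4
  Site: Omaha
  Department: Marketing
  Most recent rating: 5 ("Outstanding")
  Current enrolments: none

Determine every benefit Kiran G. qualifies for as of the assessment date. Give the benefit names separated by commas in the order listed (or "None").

Employee Assistance Program, Internet Stipend

Service from May 23, 2016 to 6 Mar 2020: 1383 days.
Employee Assistance Program — status full-time ✓ (not excluded); service 1383 days ≥ 12 months (≈360 days) ✓; rating 5 ≥ 3 ✓ → eligible.
Employer Retirement Match — service 1383 days ≥ 12 months (≈360 days) ✓; dept Marketing ✗ → not eligible.
Equipment Allowance — status full-time ✓; service 1383 days ≥ 6 weeks (≈42 days) ✓; site Omaha ✗ (not Spokane) → not eligible.
Internet Stipend — status full-time ✓; service 1383 days ≥ 180 days ✓ → eligible.
Paid Family Leave — age 62 ≥ 18 ✓; site Omaha ✗ (not Boise or Hamburg) → not eligible.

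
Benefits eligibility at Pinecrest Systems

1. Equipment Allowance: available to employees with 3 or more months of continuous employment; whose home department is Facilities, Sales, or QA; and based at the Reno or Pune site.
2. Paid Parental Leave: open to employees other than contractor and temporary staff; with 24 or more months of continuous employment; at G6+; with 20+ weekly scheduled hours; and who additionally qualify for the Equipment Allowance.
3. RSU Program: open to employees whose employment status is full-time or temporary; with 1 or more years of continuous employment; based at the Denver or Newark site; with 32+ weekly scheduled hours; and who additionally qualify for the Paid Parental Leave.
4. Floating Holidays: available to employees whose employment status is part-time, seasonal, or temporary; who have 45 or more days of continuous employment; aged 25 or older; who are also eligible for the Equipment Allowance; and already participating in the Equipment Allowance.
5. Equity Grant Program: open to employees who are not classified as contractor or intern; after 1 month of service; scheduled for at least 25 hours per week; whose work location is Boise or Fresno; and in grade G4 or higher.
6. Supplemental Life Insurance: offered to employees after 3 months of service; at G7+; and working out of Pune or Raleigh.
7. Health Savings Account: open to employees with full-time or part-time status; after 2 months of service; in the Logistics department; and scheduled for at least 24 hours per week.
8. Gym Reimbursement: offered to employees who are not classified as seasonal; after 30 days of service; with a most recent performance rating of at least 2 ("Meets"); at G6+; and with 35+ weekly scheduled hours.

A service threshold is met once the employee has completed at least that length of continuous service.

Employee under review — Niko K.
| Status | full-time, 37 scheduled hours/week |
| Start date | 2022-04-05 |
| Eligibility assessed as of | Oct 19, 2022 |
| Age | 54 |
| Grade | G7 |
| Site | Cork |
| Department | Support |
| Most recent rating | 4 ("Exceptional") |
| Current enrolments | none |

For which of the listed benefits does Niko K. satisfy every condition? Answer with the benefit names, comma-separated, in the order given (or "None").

Service from 2022-04-05 to Oct 19, 2022: 197 days.
Equipment Allowance — service 197 days ≥ 3 months (≈90 days) ✓; dept Support ✗ → not eligible.
Paid Parental Leave — status full-time ✓ (not excluded); service 197 days < 24 months (≈720 days) ✗ → not eligible.
RSU Program — status full-time ✓; service 197 days < 1 year (≈365 days) ✗ → not eligible.
Floating Holidays — status full-time ✗ (requires part-time, seasonal, or temporary) → not eligible.
Equity Grant Program — status full-time ✓ (not excluded); service 197 days ≥ 1 month (≈30 days) ✓; 37 hrs/wk ≥ 25 ✓; site Cork ✗ (not Boise or Fresno) → not eligible.
Supplemental Life Insurance — service 197 days ≥ 3 months (≈90 days) ✓; grade G7 ≥ G7 ✓; site Cork ✗ (not Pune or Raleigh) → not eligible.
Health Savings Account — status full-time ✓; service 197 days ≥ 2 months (≈60 days) ✓; dept Support ✗ → not eligible.
Gym Reimbursement — status full-time ✓ (not excluded); service 197 days ≥ 30 days ✓; rating 4 ≥ 2 ✓; grade G7 ≥ G6 ✓; 37 hrs/wk ≥ 35 ✓ → eligible.

Gym Reimbursement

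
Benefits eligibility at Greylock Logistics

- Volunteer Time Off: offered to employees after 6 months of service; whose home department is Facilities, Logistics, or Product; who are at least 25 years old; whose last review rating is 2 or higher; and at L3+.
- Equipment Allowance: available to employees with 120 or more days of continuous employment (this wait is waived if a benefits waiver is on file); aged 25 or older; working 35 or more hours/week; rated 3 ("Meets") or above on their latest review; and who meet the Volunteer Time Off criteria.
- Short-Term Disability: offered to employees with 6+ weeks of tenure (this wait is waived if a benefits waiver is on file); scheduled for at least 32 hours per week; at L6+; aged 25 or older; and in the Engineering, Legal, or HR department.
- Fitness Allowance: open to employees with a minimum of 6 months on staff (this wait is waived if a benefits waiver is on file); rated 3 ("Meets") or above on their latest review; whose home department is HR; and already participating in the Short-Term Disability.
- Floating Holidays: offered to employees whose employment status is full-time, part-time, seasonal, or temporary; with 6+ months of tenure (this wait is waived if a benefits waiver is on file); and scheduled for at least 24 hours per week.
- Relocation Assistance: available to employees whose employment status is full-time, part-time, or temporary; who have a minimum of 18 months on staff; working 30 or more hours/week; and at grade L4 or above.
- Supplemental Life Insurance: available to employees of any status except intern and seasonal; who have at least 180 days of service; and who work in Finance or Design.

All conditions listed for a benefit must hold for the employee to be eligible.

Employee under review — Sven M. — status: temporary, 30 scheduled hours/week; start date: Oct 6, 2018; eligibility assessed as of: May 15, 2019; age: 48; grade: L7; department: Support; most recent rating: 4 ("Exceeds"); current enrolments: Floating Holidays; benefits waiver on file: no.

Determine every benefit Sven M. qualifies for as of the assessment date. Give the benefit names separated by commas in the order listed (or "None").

Service from Oct 6, 2018 to May 15, 2019: 221 days.
Volunteer Time Off — service 221 days ≥ 6 months (≈180 days) ✓; dept Support ✗ → not eligible.
Equipment Allowance — no waiver, service 221 days ≥ 120 days ✓; age 48 ≥ 25 ✓; 30 hrs/wk < 35 ✗ → not eligible.
Short-Term Disability — no waiver, service 221 days ≥ 6 weeks (≈42 days) ✓; 30 hrs/wk < 32 ✗ → not eligible.
Fitness Allowance — no waiver, service 221 days ≥ 6 months (≈180 days) ✓; rating 4 ≥ 3 ✓; dept Support ✗ → not eligible.
Floating Holidays — status temporary ✓; no waiver, service 221 days ≥ 6 months (≈180 days) ✓; 30 hrs/wk ≥ 24 ✓ → eligible.
Relocation Assistance — status temporary ✓; service 221 days < 18 months (≈540 days) ✗ → not eligible.
Supplemental Life Insurance — status temporary ✓ (not excluded); service 221 days ≥ 180 days ✓; dept Support ✗ → not eligible.

Floating Holidays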